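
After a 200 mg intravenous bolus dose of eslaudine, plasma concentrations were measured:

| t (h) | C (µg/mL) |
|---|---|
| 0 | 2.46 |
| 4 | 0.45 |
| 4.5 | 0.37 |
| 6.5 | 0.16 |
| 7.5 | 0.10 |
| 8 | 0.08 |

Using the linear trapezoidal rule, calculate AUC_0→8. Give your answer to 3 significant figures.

AUC = 6.73 µg/mL·h

Trapezoidal AUC_0→8:
  [0→4]: (2.46+0.45)/2 × 4 = 5.82
  [4→4.5]: (0.45+0.37)/2 × 0.5 = 0.205
  [4.5→6.5]: (0.37+0.16)/2 × 2 = 0.53
  [6.5→7.5]: (0.16+0.10)/2 × 1 = 0.13
  [7.5→8]: (0.10+0.08)/2 × 0.5 = 0.045
  Sum = 6.73 µg/mL·h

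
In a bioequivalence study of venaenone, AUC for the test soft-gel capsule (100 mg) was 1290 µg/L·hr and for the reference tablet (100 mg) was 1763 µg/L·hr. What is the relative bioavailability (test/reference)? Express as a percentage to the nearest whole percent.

F_rel = (AUC_test/D_test) / (AUC_ref/D_ref)
      = (1290/100) / (1763/100)
      = 12.9 / 17.63 = 0.7317 = 73.17%

F_rel = 73%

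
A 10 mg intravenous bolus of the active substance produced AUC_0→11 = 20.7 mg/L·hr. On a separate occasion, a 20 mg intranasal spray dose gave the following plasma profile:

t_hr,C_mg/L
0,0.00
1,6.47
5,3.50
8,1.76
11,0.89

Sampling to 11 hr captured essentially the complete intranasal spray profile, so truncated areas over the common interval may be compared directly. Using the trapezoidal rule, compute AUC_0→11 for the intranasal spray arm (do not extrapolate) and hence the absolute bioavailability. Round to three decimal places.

F = 0.846

Trapezoidal AUC_0→11 (intranasal spray):
  [0→1]: (0.00+6.47)/2 × 1 = 3.235
  [1→5]: (6.47+3.50)/2 × 4 = 19.94
  [5→8]: (3.50+1.76)/2 × 3 = 7.89
  [8→11]: (1.76+0.89)/2 × 3 = 3.975
  Sum = 35.04 mg/L·hr
F = (AUC_ev/D_ev)/(AUC_iv/D_iv) = (35.04/20)/(20.7/10) = 1.752/2.07 = 0.8464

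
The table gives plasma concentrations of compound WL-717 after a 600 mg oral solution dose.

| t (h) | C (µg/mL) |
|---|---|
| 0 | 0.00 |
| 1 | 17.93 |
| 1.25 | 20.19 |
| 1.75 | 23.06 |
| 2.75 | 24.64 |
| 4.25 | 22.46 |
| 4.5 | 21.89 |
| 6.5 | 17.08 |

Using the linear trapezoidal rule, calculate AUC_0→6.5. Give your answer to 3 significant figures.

Trapezoidal AUC_0→6.5:
  [0→1]: (0.00+17.93)/2 × 1 = 8.965
  [1→1.25]: (17.93+20.19)/2 × 0.25 = 4.765
  [1.25→1.75]: (20.19+23.06)/2 × 0.5 = 10.8125
  [1.75→2.75]: (23.06+24.64)/2 × 1 = 23.85
  [2.75→4.25]: (24.64+22.46)/2 × 1.5 = 35.325
  [4.25→4.5]: (22.46+21.89)/2 × 0.25 = 5.54375
  [4.5→6.5]: (21.89+17.08)/2 × 2 = 38.97
  Sum = 128.23125 µg/mL·h

AUC = 128 µg/mL·h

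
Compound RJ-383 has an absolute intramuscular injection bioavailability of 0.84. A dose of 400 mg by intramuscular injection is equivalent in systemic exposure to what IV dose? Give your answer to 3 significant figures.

D_iv = 336 mg

Systemic exposure from an extravascular dose = F × D_ev, so the equivalent IV dose is F × D_ev.
D_iv = F × D_ev = 0.84 × 400 = 336 mg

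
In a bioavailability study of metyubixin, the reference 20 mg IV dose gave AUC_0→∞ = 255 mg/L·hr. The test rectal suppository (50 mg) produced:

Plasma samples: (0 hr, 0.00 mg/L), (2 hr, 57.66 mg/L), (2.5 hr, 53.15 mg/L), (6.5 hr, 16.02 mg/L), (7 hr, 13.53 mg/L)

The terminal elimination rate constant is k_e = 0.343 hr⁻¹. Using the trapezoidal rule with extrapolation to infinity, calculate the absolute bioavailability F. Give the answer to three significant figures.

Trapezoidal AUC_0→7 (rectal suppository):
  [0→2]: (0.00+57.66)/2 × 2 = 57.66
  [2→2.5]: (57.66+53.15)/2 × 0.5 = 27.7025
  [2.5→6.5]: (53.15+16.02)/2 × 4 = 138.34
  [6.5→7]: (16.02+13.53)/2 × 0.5 = 7.3875
  Sum = 231.09 mg/L·hr
Tail: C_last/k_e = 13.53/0.343 = 39.446
AUC_0→∞ (rectal suppository) = 231.09 + 39.446 = 270.536 mg/L·hr
F = (AUC_ev/D_ev)/(AUC_iv/D_iv) = (270.536/50)/(255/20) = 5.41072/12.75 = 0.4244

F = 0.424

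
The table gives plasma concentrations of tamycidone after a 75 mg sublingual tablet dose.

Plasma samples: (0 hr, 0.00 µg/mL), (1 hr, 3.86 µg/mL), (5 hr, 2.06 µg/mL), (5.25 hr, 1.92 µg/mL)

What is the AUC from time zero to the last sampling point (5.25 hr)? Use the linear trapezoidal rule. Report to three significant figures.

AUC = 14.3 µg/mL·hr

Trapezoidal AUC_0→5.25:
  [0→1]: (0.00+3.86)/2 × 1 = 1.93
  [1→5]: (3.86+2.06)/2 × 4 = 11.84
  [5→5.25]: (2.06+1.92)/2 × 0.25 = 0.4975
  Sum = 14.2675 µg/mL·hr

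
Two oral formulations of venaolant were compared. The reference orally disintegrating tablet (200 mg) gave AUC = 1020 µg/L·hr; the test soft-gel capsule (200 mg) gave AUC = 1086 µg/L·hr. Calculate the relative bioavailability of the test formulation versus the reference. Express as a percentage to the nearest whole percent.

F_rel = 106%

F_rel = (AUC_test/D_test) / (AUC_ref/D_ref)
      = (1086/200) / (1020/200)
      = 5.43 / 5.1 = 1.0647 = 106.47%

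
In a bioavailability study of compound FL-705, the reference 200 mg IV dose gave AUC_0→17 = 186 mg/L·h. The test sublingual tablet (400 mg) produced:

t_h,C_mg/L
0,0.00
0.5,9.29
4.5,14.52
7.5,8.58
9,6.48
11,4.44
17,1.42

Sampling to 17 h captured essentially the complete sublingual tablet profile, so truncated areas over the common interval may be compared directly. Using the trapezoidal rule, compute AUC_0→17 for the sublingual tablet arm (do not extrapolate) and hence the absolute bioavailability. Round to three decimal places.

F = 0.334

Trapezoidal AUC_0→17 (sublingual tablet):
  [0→0.5]: (0.00+9.29)/2 × 0.5 = 2.3225
  [0.5→4.5]: (9.29+14.52)/2 × 4 = 47.62
  [4.5→7.5]: (14.52+8.58)/2 × 3 = 34.65
  [7.5→9]: (8.58+6.48)/2 × 1.5 = 11.295
  [9→11]: (6.48+4.44)/2 × 2 = 10.92
  [11→17]: (4.44+1.42)/2 × 6 = 17.58
  Sum = 124.3875 mg/L·h
F = (AUC_ev/D_ev)/(AUC_iv/D_iv) = (124.3875/400)/(186/200) = 0.31096875/0.93 = 0.3344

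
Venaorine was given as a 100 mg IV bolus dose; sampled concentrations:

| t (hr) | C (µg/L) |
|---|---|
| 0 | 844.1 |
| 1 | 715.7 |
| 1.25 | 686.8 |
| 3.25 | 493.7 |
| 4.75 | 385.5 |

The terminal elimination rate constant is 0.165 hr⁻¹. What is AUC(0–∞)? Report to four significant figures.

Trapezoidal AUC_0→4.75:
  [0→1]: (844.1+715.7)/2 × 1 = 779.9
  [1→1.25]: (715.7+686.8)/2 × 0.25 = 175.3125
  [1.25→3.25]: (686.8+493.7)/2 × 2 = 1180.5
  [3.25→4.75]: (493.7+385.5)/2 × 1.5 = 659.4
  Sum = 2795.1125 µg/L·hr
Extrapolated tail: C_last / k_e = 385.5 / 0.165 = 2336.364
AUC_0→∞ = 2795.1125 + 2336.364 = 5131.4765 µg/L·hr

AUC = 5131 µg/L·hr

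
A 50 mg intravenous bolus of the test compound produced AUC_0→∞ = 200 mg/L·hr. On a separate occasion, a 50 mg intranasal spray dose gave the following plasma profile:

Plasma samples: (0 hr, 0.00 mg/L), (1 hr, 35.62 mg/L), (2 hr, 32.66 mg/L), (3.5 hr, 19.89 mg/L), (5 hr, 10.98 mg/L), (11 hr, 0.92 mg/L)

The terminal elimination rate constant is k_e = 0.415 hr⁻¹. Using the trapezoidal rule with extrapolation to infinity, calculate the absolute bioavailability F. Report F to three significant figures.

F = 0.762

Trapezoidal AUC_0→11 (intranasal spray):
  [0→1]: (0.00+35.62)/2 × 1 = 17.81
  [1→2]: (35.62+32.66)/2 × 1 = 34.14
  [2→3.5]: (32.66+19.89)/2 × 1.5 = 39.4125
  [3.5→5]: (19.89+10.98)/2 × 1.5 = 23.1525
  [5→11]: (10.98+0.92)/2 × 6 = 35.7
  Sum = 150.215 mg/L·hr
Tail: C_last/k_e = 0.92/0.415 = 2.217
AUC_0→∞ (intranasal spray) = 150.215 + 2.217 = 152.432 mg/L·hr
F = (AUC_ev/D_ev)/(AUC_iv/D_iv) = (152.432/50)/(200/50) = 3.04864/4 = 0.7622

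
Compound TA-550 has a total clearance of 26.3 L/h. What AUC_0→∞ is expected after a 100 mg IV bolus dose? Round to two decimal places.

AUC_0→∞ = Dose_iv / CL
        = 100 / 26.3 = 3.80228 mg/L·h

AUC = 3.80 mg/L·h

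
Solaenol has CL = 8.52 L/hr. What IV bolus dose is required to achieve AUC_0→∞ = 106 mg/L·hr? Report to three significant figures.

Dose = 903 mg

Dose_iv = CL × AUC_0→∞
     = 8.52 × 106 = 903.12 mg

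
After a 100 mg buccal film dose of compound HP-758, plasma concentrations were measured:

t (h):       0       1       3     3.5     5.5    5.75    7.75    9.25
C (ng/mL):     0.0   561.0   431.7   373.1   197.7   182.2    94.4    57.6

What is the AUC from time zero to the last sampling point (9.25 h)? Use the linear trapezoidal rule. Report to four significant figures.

AUC = 2483 ng/mL·h

Trapezoidal AUC_0→9.25:
  [0→1]: (0.0+561.0)/2 × 1 = 280.5
  [1→3]: (561.0+431.7)/2 × 2 = 992.7
  [3→3.5]: (431.7+373.1)/2 × 0.5 = 201.2
  [3.5→5.5]: (373.1+197.7)/2 × 2 = 570.8
  [5.5→5.75]: (197.7+182.2)/2 × 0.25 = 47.4875
  [5.75→7.75]: (182.2+94.4)/2 × 2 = 276.6
  [7.75→9.25]: (94.4+57.6)/2 × 1.5 = 114.0
  Sum = 2483.2875 ng/mL·h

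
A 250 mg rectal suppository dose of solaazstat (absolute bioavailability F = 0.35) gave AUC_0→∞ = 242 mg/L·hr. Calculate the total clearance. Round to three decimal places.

CL = F × Dose / AUC_0→∞
   = 0.35 × 250 / 242 = 0.36157 L/hr

CL = 0.362 L/hr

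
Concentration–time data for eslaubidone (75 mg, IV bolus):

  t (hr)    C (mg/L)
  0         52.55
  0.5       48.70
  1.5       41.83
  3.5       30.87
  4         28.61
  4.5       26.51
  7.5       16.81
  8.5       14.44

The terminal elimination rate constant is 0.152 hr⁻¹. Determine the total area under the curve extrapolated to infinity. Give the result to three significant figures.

Trapezoidal AUC_0→8.5:
  [0→0.5]: (52.55+48.70)/2 × 0.5 = 25.3125
  [0.5→1.5]: (48.70+41.83)/2 × 1 = 45.265
  [1.5→3.5]: (41.83+30.87)/2 × 2 = 72.7
  [3.5→4]: (30.87+28.61)/2 × 0.5 = 14.87
  [4→4.5]: (28.61+26.51)/2 × 0.5 = 13.78
  [4.5→7.5]: (26.51+16.81)/2 × 3 = 64.98
  [7.5→8.5]: (16.81+14.44)/2 × 1 = 15.625
  Sum = 252.5325 mg/L·hr
Extrapolated tail: C_last / k_e = 14.44 / 0.152 = 95.000
AUC_0→∞ = 252.5325 + 95.000 = 347.5325 mg/L·hr

AUC = 348 mg/L·hr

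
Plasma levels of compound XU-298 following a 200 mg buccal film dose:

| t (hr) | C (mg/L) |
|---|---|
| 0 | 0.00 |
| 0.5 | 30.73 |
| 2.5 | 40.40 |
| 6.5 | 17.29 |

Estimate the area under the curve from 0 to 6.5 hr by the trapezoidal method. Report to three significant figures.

AUC = 194 mg/L·hr

Trapezoidal AUC_0→6.5:
  [0→0.5]: (0.00+30.73)/2 × 0.5 = 7.6825
  [0.5→2.5]: (30.73+40.40)/2 × 2 = 71.13
  [2.5→6.5]: (40.40+17.29)/2 × 4 = 115.38
  Sum = 194.1925 mg/L·hr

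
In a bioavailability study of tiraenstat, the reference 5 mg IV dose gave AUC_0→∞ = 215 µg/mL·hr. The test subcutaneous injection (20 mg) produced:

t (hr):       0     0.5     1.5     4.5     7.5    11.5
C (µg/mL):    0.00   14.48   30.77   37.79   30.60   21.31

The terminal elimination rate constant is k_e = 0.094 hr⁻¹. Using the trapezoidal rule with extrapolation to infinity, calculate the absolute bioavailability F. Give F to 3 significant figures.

F = 0.654

Trapezoidal AUC_0→11.5 (subcutaneous injection):
  [0→0.5]: (0.00+14.48)/2 × 0.5 = 3.62
  [0.5→1.5]: (14.48+30.77)/2 × 1 = 22.625
  [1.5→4.5]: (30.77+37.79)/2 × 3 = 102.84
  [4.5→7.5]: (37.79+30.60)/2 × 3 = 102.585
  [7.5→11.5]: (30.60+21.31)/2 × 4 = 103.82
  Sum = 335.49 µg/mL·hr
Tail: C_last/k_e = 21.31/0.094 = 226.702
AUC_0→∞ (subcutaneous injection) = 335.49 + 226.702 = 562.192 µg/mL·hr
F = (AUC_ev/D_ev)/(AUC_iv/D_iv) = (562.192/20)/(215/5) = 28.1096/43 = 0.6537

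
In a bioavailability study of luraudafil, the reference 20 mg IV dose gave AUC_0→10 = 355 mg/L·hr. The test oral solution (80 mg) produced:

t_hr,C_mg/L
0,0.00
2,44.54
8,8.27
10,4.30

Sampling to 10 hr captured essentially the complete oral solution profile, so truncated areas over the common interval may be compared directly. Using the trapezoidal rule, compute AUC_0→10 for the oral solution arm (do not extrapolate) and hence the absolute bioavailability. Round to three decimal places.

Trapezoidal AUC_0→10 (oral solution):
  [0→2]: (0.00+44.54)/2 × 2 = 44.54
  [2→8]: (44.54+8.27)/2 × 6 = 158.43
  [8→10]: (8.27+4.30)/2 × 2 = 12.57
  Sum = 215.54 mg/L·hr
F = (AUC_ev/D_ev)/(AUC_iv/D_iv) = (215.54/80)/(355/20) = 2.69425/17.75 = 0.1518

F = 0.152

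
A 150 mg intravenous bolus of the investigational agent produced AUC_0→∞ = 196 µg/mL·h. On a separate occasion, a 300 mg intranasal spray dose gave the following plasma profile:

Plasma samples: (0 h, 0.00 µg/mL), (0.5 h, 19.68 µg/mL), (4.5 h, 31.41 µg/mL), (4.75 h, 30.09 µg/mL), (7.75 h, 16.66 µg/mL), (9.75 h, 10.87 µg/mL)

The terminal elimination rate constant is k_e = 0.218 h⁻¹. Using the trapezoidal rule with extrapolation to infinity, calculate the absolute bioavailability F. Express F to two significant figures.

Trapezoidal AUC_0→9.75 (intranasal spray):
  [0→0.5]: (0.00+19.68)/2 × 0.5 = 4.92
  [0.5→4.5]: (19.68+31.41)/2 × 4 = 102.18
  [4.5→4.75]: (31.41+30.09)/2 × 0.25 = 7.6875
  [4.75→7.75]: (30.09+16.66)/2 × 3 = 70.125
  [7.75→9.75]: (16.66+10.87)/2 × 2 = 27.53
  Sum = 212.4425 µg/mL·h
Tail: C_last/k_e = 10.87/0.218 = 49.862
AUC_0→∞ (intranasal spray) = 212.4425 + 49.862 = 262.3045 µg/mL·h
F = (AUC_ev/D_ev)/(AUC_iv/D_iv) = (262.3045/300)/(196/150) = 0.874348/1.30667 = 0.6691

F = 0.67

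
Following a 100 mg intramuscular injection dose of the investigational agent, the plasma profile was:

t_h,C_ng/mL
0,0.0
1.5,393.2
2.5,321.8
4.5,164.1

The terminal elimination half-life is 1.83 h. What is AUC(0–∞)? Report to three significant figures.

AUC = 1570 ng/mL·h

Trapezoidal AUC_0→4.5:
  [0→1.5]: (0.0+393.2)/2 × 1.5 = 294.9
  [1.5→2.5]: (393.2+321.8)/2 × 1 = 357.5
  [2.5→4.5]: (321.8+164.1)/2 × 2 = 485.9
  Sum = 1138.3 ng/mL·h
k_e = ln2 / t½ = 0.693147 / 1.83 = 0.3788 h^-1
Extrapolated tail: C_last / k_e = 164.1 / 0.3788 = 433.210
AUC_0→∞ = 1138.3 + 433.210 = 1571.51 ng/mL·h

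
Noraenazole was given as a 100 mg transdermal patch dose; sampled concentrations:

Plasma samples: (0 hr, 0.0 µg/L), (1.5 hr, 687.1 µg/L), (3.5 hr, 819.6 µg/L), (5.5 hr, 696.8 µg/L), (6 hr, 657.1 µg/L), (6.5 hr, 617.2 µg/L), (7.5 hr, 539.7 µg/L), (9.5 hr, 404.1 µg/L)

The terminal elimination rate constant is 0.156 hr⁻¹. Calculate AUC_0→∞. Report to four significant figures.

AUC = 8308 µg/L·hr

Trapezoidal AUC_0→9.5:
  [0→1.5]: (0.0+687.1)/2 × 1.5 = 515.325
  [1.5→3.5]: (687.1+819.6)/2 × 2 = 1506.7
  [3.5→5.5]: (819.6+696.8)/2 × 2 = 1516.4
  [5.5→6]: (696.8+657.1)/2 × 0.5 = 338.475
  [6→6.5]: (657.1+617.2)/2 × 0.5 = 318.575
  [6.5→7.5]: (617.2+539.7)/2 × 1 = 578.45
  [7.5→9.5]: (539.7+404.1)/2 × 2 = 943.8
  Sum = 5717.725 µg/L·hr
Extrapolated tail: C_last / k_e = 404.1 / 0.156 = 2590.385
AUC_0→∞ = 5717.725 + 2590.385 = 8308.11 µg/L·hr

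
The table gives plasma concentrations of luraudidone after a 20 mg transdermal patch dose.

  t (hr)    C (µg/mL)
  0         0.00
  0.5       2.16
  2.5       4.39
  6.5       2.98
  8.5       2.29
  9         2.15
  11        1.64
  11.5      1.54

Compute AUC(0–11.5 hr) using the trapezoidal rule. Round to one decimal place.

AUC = 32.8 µg/mL·hr

Trapezoidal AUC_0→11.5:
  [0→0.5]: (0.00+2.16)/2 × 0.5 = 0.54
  [0.5→2.5]: (2.16+4.39)/2 × 2 = 6.55
  [2.5→6.5]: (4.39+2.98)/2 × 4 = 14.74
  [6.5→8.5]: (2.98+2.29)/2 × 2 = 5.27
  [8.5→9]: (2.29+2.15)/2 × 0.5 = 1.11
  [9→11]: (2.15+1.64)/2 × 2 = 3.79
  [11→11.5]: (1.64+1.54)/2 × 0.5 = 0.795
  Sum = 32.795 µg/mL·hr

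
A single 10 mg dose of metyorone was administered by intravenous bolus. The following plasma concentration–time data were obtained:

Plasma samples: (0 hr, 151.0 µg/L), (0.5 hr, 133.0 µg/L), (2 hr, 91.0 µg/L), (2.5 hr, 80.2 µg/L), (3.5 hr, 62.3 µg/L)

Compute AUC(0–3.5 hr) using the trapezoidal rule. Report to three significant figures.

AUC = 353 µg/L·hr

Trapezoidal AUC_0→3.5:
  [0→0.5]: (151.0+133.0)/2 × 0.5 = 71.0
  [0.5→2]: (133.0+91.0)/2 × 1.5 = 168.0
  [2→2.5]: (91.0+80.2)/2 × 0.5 = 42.8
  [2.5→3.5]: (80.2+62.3)/2 × 1 = 71.25
  Sum = 353.05 µg/L·hr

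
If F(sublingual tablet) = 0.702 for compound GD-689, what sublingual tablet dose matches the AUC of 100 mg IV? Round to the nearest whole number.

For equal systemic exposure: F × D_ev = D_iv
D_ev = D_iv / F = 100 / 0.702 = 142.45 mg

D_sublingual = 142 mg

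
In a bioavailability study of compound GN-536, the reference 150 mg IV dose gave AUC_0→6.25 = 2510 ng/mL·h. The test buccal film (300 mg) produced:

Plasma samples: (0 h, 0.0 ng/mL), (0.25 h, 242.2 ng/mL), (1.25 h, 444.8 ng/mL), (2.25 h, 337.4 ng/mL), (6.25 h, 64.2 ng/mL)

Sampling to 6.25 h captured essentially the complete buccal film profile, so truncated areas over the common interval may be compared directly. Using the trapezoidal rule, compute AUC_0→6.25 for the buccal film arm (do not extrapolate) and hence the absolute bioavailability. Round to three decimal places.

Trapezoidal AUC_0→6.25 (buccal film):
  [0→0.25]: (0.0+242.2)/2 × 0.25 = 30.275
  [0.25→1.25]: (242.2+444.8)/2 × 1 = 343.5
  [1.25→2.25]: (444.8+337.4)/2 × 1 = 391.1
  [2.25→6.25]: (337.4+64.2)/2 × 4 = 803.2
  Sum = 1568.075 ng/mL·h
F = (AUC_ev/D_ev)/(AUC_iv/D_iv) = (1568.075/300)/(2510/150) = 5.22692/16.7333 = 0.3124

F = 0.312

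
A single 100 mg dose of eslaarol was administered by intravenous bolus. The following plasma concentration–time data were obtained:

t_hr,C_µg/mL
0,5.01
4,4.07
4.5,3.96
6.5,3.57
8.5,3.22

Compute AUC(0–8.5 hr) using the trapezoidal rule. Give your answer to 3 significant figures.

Trapezoidal AUC_0→8.5:
  [0→4]: (5.01+4.07)/2 × 4 = 18.16
  [4→4.5]: (4.07+3.96)/2 × 0.5 = 2.0075
  [4.5→6.5]: (3.96+3.57)/2 × 2 = 7.53
  [6.5→8.5]: (3.57+3.22)/2 × 2 = 6.79
  Sum = 34.4875 µg/mL·hr

AUC = 34.5 µg/mL·hr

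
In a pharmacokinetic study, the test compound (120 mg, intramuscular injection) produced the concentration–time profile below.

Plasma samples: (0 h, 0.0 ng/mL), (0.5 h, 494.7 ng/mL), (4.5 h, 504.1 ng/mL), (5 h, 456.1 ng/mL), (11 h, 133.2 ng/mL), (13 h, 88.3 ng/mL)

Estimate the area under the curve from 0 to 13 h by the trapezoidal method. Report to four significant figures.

Trapezoidal AUC_0→13:
  [0→0.5]: (0.0+494.7)/2 × 0.5 = 123.675
  [0.5→4.5]: (494.7+504.1)/2 × 4 = 1997.6
  [4.5→5]: (504.1+456.1)/2 × 0.5 = 240.05
  [5→11]: (456.1+133.2)/2 × 6 = 1767.9
  [11→13]: (133.2+88.3)/2 × 2 = 221.5
  Sum = 4350.725 ng/mL·h

AUC = 4351 ng/mL·h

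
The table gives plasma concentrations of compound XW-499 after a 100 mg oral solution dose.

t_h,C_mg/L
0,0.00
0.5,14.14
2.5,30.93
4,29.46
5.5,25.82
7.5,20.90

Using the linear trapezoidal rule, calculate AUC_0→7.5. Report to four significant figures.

Trapezoidal AUC_0→7.5:
  [0→0.5]: (0.00+14.14)/2 × 0.5 = 3.535
  [0.5→2.5]: (14.14+30.93)/2 × 2 = 45.07
  [2.5→4]: (30.93+29.46)/2 × 1.5 = 45.2925
  [4→5.5]: (29.46+25.82)/2 × 1.5 = 41.46
  [5.5→7.5]: (25.82+20.90)/2 × 2 = 46.72
  Sum = 182.0775 mg/L·h

AUC = 182.1 mg/L·h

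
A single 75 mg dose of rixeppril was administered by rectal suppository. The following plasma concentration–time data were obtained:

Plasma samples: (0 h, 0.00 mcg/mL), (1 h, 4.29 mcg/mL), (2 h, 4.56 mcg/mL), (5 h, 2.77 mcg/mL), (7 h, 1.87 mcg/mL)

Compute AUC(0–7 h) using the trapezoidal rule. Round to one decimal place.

Trapezoidal AUC_0→7:
  [0→1]: (0.00+4.29)/2 × 1 = 2.145
  [1→2]: (4.29+4.56)/2 × 1 = 4.425
  [2→5]: (4.56+2.77)/2 × 3 = 10.995
  [5→7]: (2.77+1.87)/2 × 2 = 4.64
  Sum = 22.205 mcg/mL·h

AUC = 22.2 mcg/mL·h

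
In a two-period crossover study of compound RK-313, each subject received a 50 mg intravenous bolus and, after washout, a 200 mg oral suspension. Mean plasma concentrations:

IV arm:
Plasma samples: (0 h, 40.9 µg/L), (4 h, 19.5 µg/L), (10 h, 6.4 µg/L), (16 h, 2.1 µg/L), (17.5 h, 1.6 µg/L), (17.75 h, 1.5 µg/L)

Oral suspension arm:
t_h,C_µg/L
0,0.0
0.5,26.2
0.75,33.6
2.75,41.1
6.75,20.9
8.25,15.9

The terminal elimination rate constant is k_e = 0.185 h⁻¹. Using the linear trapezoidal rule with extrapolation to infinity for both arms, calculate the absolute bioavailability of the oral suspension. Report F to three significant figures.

Trapezoidal AUC_0→17.75 (IV):
  [0→4]: (40.9+19.5)/2 × 4 = 120.8
  [4→10]: (19.5+6.4)/2 × 6 = 77.7
  [10→16]: (6.4+2.1)/2 × 6 = 25.5
  [16→17.5]: (2.1+1.6)/2 × 1.5 = 2.775
  [17.5→17.75]: (1.6+1.5)/2 × 0.25 = 0.3875
  Sum = 227.1625 µg/L·h
IV tail: 1.5/0.185 = 8.108; AUC_iv,0→∞ = 227.1625 + 8.108 = 235.2705 µg/L·h
Trapezoidal AUC_0→8.25 (oral suspension):
  [0→0.5]: (0.0+26.2)/2 × 0.5 = 6.55
  [0.5→0.75]: (26.2+33.6)/2 × 0.25 = 7.475
  [0.75→2.75]: (33.6+41.1)/2 × 2 = 74.7
  [2.75→6.75]: (41.1+20.9)/2 × 4 = 124.0
  [6.75→8.25]: (20.9+15.9)/2 × 1.5 = 27.6
  Sum = 240.325 µg/L·h
oral suspension tail: 15.9/0.185 = 85.946; AUC_ev,0→∞ = 240.325 + 85.946 = 326.271 µg/L·h
F = (AUC_ev/D_ev)/(AUC_iv/D_iv) = (326.271/200)/(235.2705/50) = 1.631355/4.70541 = 0.3467

F = 0.347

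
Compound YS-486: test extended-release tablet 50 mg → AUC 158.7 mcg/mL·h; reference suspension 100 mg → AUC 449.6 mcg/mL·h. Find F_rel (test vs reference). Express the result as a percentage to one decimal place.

F_rel = 70.6%

F_rel = (AUC_test/D_test) / (AUC_ref/D_ref)
      = (158.7/50) / (449.6/100)
      = 3.174 / 4.496 = 0.7060 = 70.60%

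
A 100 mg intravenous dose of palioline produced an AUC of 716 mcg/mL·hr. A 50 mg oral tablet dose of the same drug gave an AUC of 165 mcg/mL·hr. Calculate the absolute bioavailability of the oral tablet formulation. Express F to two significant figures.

F = 0.46

F = (AUC_ev / D_ev) / (AUC_iv / D_iv)
  = (165/50) / (716/100)
  = 3.3 / 7.16 = 0.4609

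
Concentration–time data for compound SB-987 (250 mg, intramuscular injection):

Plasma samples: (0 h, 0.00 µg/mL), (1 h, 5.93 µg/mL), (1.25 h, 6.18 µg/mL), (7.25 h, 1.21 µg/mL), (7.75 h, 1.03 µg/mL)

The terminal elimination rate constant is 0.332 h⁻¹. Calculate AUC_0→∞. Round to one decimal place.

AUC = 30.3 µg/mL·h

Trapezoidal AUC_0→7.75:
  [0→1]: (0.00+5.93)/2 × 1 = 2.965
  [1→1.25]: (5.93+6.18)/2 × 0.25 = 1.51375
  [1.25→7.25]: (6.18+1.21)/2 × 6 = 22.17
  [7.25→7.75]: (1.21+1.03)/2 × 0.5 = 0.56
  Sum = 27.20875 µg/mL·h
Extrapolated tail: C_last / k_e = 1.03 / 0.332 = 3.102
AUC_0→∞ = 27.20875 + 3.102 = 30.31075 µg/mL·h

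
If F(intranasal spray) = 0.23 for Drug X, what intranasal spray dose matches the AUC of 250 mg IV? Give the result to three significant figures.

For equal systemic exposure: F × D_ev = D_iv
D_ev = D_iv / F = 250 / 0.23 = 1086.96 mg

D_intranasal = 1090 mg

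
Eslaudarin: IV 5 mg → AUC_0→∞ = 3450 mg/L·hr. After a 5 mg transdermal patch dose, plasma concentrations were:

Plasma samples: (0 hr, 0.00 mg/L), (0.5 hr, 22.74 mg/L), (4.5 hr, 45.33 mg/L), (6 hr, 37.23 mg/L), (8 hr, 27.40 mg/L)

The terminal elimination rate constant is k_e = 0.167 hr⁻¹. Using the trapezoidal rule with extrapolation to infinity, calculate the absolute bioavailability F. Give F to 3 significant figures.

Trapezoidal AUC_0→8 (transdermal patch):
  [0→0.5]: (0.00+22.74)/2 × 0.5 = 5.685
  [0.5→4.5]: (22.74+45.33)/2 × 4 = 136.14
  [4.5→6]: (45.33+37.23)/2 × 1.5 = 61.92
  [6→8]: (37.23+27.40)/2 × 2 = 64.63
  Sum = 268.375 mg/L·hr
Tail: C_last/k_e = 27.40/0.167 = 164.072
AUC_0→∞ (transdermal patch) = 268.375 + 164.072 = 432.447 mg/L·hr
F = (AUC_ev/D_ev)/(AUC_iv/D_iv) = (432.447/5)/(3450/5) = 86.4894/690 = 0.1253

F = 0.125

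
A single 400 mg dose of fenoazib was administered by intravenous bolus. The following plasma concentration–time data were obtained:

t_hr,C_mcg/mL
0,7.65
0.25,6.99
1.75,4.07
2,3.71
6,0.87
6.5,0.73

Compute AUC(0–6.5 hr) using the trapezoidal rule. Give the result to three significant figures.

AUC = 20.7 mcg/mL·hr

Trapezoidal AUC_0→6.5:
  [0→0.25]: (7.65+6.99)/2 × 0.25 = 1.83
  [0.25→1.75]: (6.99+4.07)/2 × 1.5 = 8.295
  [1.75→2]: (4.07+3.71)/2 × 0.25 = 0.9725
  [2→6]: (3.71+0.87)/2 × 4 = 9.16
  [6→6.5]: (0.87+0.73)/2 × 0.5 = 0.4
  Sum = 20.6575 mcg/mL·hr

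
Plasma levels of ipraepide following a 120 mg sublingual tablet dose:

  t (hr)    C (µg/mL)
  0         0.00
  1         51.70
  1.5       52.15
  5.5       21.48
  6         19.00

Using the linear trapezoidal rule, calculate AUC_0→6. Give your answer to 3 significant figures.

AUC = 209 µg/mL·hr

Trapezoidal AUC_0→6:
  [0→1]: (0.00+51.70)/2 × 1 = 25.85
  [1→1.5]: (51.70+52.15)/2 × 0.5 = 25.9625
  [1.5→5.5]: (52.15+21.48)/2 × 4 = 147.26
  [5.5→6]: (21.48+19.00)/2 × 0.5 = 10.12
  Sum = 209.1925 µg/mL·hr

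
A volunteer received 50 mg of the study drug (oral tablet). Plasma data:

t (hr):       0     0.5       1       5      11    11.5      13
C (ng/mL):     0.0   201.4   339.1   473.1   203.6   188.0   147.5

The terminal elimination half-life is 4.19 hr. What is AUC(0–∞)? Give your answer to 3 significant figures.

AUC = 5080 ng/mL·hr

Trapezoidal AUC_0→13:
  [0→0.5]: (0.0+201.4)/2 × 0.5 = 50.35
  [0.5→1]: (201.4+339.1)/2 × 0.5 = 135.125
  [1→5]: (339.1+473.1)/2 × 4 = 1624.4
  [5→11]: (473.1+203.6)/2 × 6 = 2030.1
  [11→11.5]: (203.6+188.0)/2 × 0.5 = 97.9
  [11.5→13]: (188.0+147.5)/2 × 1.5 = 251.625
  Sum = 4189.5 ng/mL·hr
k_e = ln2 / t½ = 0.693147 / 4.19 = 0.1654 hr^-1
Extrapolated tail: C_last / k_e = 147.5 / 0.1654 = 891.778
AUC_0→∞ = 4189.5 + 891.778 = 5081.278 ng/mL·hr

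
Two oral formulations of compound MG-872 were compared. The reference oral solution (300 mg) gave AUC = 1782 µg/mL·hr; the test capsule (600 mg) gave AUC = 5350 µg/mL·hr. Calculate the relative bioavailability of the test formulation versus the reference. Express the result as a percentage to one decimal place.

F_rel = 150.1%

F_rel = (AUC_test/D_test) / (AUC_ref/D_ref)
      = (5350/600) / (1782/300)
      = 8.91667 / 5.94 = 1.5011 = 150.11%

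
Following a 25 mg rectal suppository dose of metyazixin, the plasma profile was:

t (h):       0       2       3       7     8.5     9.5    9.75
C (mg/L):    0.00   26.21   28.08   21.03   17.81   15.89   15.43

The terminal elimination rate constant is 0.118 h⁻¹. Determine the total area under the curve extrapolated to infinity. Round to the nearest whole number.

AUC = 332 mg/L·h

Trapezoidal AUC_0→9.75:
  [0→2]: (0.00+26.21)/2 × 2 = 26.21
  [2→3]: (26.21+28.08)/2 × 1 = 27.145
  [3→7]: (28.08+21.03)/2 × 4 = 98.22
  [7→8.5]: (21.03+17.81)/2 × 1.5 = 29.13
  [8.5→9.5]: (17.81+15.89)/2 × 1 = 16.85
  [9.5→9.75]: (15.89+15.43)/2 × 0.25 = 3.915
  Sum = 201.47 mg/L·h
Extrapolated tail: C_last / k_e = 15.43 / 0.118 = 130.763
AUC_0→∞ = 201.47 + 130.763 = 332.233 mg/L·h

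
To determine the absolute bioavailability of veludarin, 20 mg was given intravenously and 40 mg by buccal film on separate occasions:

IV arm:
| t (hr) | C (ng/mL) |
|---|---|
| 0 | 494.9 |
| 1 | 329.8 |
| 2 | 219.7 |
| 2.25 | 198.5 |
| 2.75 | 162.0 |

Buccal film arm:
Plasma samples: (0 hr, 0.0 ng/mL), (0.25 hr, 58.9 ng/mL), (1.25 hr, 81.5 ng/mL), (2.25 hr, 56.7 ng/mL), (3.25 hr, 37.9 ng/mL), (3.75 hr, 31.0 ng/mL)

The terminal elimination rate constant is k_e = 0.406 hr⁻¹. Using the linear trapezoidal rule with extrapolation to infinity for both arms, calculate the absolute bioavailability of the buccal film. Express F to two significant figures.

F = 0.12

Trapezoidal AUC_0→2.75 (IV):
  [0→1]: (494.9+329.8)/2 × 1 = 412.35
  [1→2]: (329.8+219.7)/2 × 1 = 274.75
  [2→2.25]: (219.7+198.5)/2 × 0.25 = 52.275
  [2.25→2.75]: (198.5+162.0)/2 × 0.5 = 90.125
  Sum = 829.5 ng/mL·hr
IV tail: 162.0/0.406 = 399.015; AUC_iv,0→∞ = 829.5 + 399.015 = 1228.515 ng/mL·hr
Trapezoidal AUC_0→3.75 (buccal film):
  [0→0.25]: (0.0+58.9)/2 × 0.25 = 7.3625
  [0.25→1.25]: (58.9+81.5)/2 × 1 = 70.2
  [1.25→2.25]: (81.5+56.7)/2 × 1 = 69.1
  [2.25→3.25]: (56.7+37.9)/2 × 1 = 47.3
  [3.25→3.75]: (37.9+31.0)/2 × 0.5 = 17.225
  Sum = 211.1875 ng/mL·hr
buccal film tail: 31.0/0.406 = 76.355; AUC_ev,0→∞ = 211.1875 + 76.355 = 287.5425 ng/mL·hr
F = (AUC_ev/D_ev)/(AUC_iv/D_iv) = (287.5425/40)/(1228.515/20) = 7.1885625/61.42575 = 0.1170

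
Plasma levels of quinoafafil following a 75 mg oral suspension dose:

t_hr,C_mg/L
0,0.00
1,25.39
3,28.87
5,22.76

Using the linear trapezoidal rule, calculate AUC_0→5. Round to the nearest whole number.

AUC = 119 mg/L·hr

Trapezoidal AUC_0→5:
  [0→1]: (0.00+25.39)/2 × 1 = 12.695
  [1→3]: (25.39+28.87)/2 × 2 = 54.26
  [3→5]: (28.87+22.76)/2 × 2 = 51.63
  Sum = 118.585 mg/L·hr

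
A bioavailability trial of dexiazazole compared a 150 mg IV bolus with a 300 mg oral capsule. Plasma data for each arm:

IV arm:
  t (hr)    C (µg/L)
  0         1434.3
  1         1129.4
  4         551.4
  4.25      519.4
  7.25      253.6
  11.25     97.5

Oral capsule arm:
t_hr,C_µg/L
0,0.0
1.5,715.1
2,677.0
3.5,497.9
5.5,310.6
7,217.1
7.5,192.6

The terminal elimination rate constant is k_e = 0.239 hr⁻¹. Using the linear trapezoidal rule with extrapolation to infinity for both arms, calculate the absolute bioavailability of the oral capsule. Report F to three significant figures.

Trapezoidal AUC_0→11.25 (IV):
  [0→1]: (1434.3+1129.4)/2 × 1 = 1281.85
  [1→4]: (1129.4+551.4)/2 × 3 = 2521.2
  [4→4.25]: (551.4+519.4)/2 × 0.25 = 133.85
  [4.25→7.25]: (519.4+253.6)/2 × 3 = 1159.5
  [7.25→11.25]: (253.6+97.5)/2 × 4 = 702.2
  Sum = 5798.6 µg/L·hr
IV tail: 97.5/0.239 = 407.950; AUC_iv,0→∞ = 5798.6 + 407.950 = 6206.55 µg/L·hr
Trapezoidal AUC_0→7.5 (oral capsule):
  [0→1.5]: (0.0+715.1)/2 × 1.5 = 536.325
  [1.5→2]: (715.1+677.0)/2 × 0.5 = 348.025
  [2→3.5]: (677.0+497.9)/2 × 1.5 = 881.175
  [3.5→5.5]: (497.9+310.6)/2 × 2 = 808.5
  [5.5→7]: (310.6+217.1)/2 × 1.5 = 395.775
  [7→7.5]: (217.1+192.6)/2 × 0.5 = 102.425
  Sum = 3072.225 µg/L·hr
oral capsule tail: 192.6/0.239 = 805.858; AUC_ev,0→∞ = 3072.225 + 805.858 = 3878.083 µg/L·hr
F = (AUC_ev/D_ev)/(AUC_iv/D_iv) = (3878.083/300)/(6206.55/150) = 12.9269/41.377 = 0.3124

F = 0.312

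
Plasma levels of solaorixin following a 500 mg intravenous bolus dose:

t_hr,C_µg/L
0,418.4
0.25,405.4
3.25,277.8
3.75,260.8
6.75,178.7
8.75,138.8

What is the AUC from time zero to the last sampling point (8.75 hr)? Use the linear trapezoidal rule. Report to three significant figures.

Trapezoidal AUC_0→8.75:
  [0→0.25]: (418.4+405.4)/2 × 0.25 = 102.975
  [0.25→3.25]: (405.4+277.8)/2 × 3 = 1024.8
  [3.25→3.75]: (277.8+260.8)/2 × 0.5 = 134.65
  [3.75→6.75]: (260.8+178.7)/2 × 3 = 659.25
  [6.75→8.75]: (178.7+138.8)/2 × 2 = 317.5
  Sum = 2239.175 µg/L·hr

AUC = 2240 µg/L·hr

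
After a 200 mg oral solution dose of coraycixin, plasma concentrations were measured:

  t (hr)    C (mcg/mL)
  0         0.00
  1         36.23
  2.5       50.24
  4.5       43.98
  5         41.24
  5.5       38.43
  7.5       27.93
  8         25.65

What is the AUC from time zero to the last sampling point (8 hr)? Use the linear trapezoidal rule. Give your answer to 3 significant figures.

Trapezoidal AUC_0→8:
  [0→1]: (0.00+36.23)/2 × 1 = 18.115
  [1→2.5]: (36.23+50.24)/2 × 1.5 = 64.8525
  [2.5→4.5]: (50.24+43.98)/2 × 2 = 94.22
  [4.5→5]: (43.98+41.24)/2 × 0.5 = 21.305
  [5→5.5]: (41.24+38.43)/2 × 0.5 = 19.9175
  [5.5→7.5]: (38.43+27.93)/2 × 2 = 66.36
  [7.5→8]: (27.93+25.65)/2 × 0.5 = 13.395
  Sum = 298.165 mcg/mL·hr

AUC = 298 mcg/mL·hr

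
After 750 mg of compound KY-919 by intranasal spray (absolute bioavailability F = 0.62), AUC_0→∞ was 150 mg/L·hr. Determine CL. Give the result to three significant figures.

CL = 3.10 L/hr

CL = F × Dose / AUC_0→∞
   = 0.62 × 750 / 150 = 3.1 L/hr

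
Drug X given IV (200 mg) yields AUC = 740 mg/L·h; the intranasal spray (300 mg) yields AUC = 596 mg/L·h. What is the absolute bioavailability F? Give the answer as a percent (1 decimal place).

F = 53.7%

F = (AUC_ev / D_ev) / (AUC_iv / D_iv)
  = (596/300) / (740/200)
  = 1.98667 / 3.7 = 0.5369
  = 53.69%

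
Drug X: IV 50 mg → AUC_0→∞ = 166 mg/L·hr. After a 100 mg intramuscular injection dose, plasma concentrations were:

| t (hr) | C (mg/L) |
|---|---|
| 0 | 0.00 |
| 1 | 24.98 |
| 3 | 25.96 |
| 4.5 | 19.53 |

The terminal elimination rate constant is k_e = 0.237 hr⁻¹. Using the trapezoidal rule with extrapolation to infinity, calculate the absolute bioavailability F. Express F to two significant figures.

F = 0.54

Trapezoidal AUC_0→4.5 (intramuscular injection):
  [0→1]: (0.00+24.98)/2 × 1 = 12.49
  [1→3]: (24.98+25.96)/2 × 2 = 50.94
  [3→4.5]: (25.96+19.53)/2 × 1.5 = 34.1175
  Sum = 97.5475 mg/L·hr
Tail: C_last/k_e = 19.53/0.237 = 82.405
AUC_0→∞ (intramuscular injection) = 97.5475 + 82.405 = 179.9525 mg/L·hr
F = (AUC_ev/D_ev)/(AUC_iv/D_iv) = (179.9525/100)/(166/50) = 1.799525/3.32 = 0.5420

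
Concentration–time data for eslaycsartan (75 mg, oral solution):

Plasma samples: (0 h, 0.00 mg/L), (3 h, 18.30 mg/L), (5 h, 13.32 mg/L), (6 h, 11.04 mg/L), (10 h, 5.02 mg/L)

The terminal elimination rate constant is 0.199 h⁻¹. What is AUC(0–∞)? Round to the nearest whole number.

Trapezoidal AUC_0→10:
  [0→3]: (0.00+18.30)/2 × 3 = 27.45
  [3→5]: (18.30+13.32)/2 × 2 = 31.62
  [5→6]: (13.32+11.04)/2 × 1 = 12.18
  [6→10]: (11.04+5.02)/2 × 4 = 32.12
  Sum = 103.37 mg/L·h
Extrapolated tail: C_last / k_e = 5.02 / 0.199 = 25.226
AUC_0→∞ = 103.37 + 25.226 = 128.596 mg/L·h

AUC = 129 mg/L·h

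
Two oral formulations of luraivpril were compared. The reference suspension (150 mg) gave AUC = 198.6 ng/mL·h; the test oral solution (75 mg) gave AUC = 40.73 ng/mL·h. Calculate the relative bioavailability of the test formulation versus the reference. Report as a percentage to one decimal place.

F_rel = (AUC_test/D_test) / (AUC_ref/D_ref)
      = (40.73/75) / (198.6/150)
      = 0.543067 / 1.324 = 0.4102 = 41.02%

F_rel = 41.0%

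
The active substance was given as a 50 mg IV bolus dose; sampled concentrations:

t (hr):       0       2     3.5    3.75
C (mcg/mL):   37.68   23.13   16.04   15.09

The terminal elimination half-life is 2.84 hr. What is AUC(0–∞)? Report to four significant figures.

AUC = 155.9 mcg/mL·hr

Trapezoidal AUC_0→3.75:
  [0→2]: (37.68+23.13)/2 × 2 = 60.81
  [2→3.5]: (23.13+16.04)/2 × 1.5 = 29.3775
  [3.5→3.75]: (16.04+15.09)/2 × 0.25 = 3.89125
  Sum = 94.07875 mcg/mL·hr
k_e = ln2 / t½ = 0.693147 / 2.84 = 0.2441 hr^-1
Extrapolated tail: C_last / k_e = 15.09 / 0.2441 = 61.819
AUC_0→∞ = 94.07875 + 61.819 = 155.89775 mcg/mL·hr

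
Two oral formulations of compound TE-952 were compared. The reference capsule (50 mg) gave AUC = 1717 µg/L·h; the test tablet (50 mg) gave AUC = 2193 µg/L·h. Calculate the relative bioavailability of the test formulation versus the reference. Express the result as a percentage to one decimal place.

F_rel = 127.7%

F_rel = (AUC_test/D_test) / (AUC_ref/D_ref)
      = (2193/50) / (1717/50)
      = 43.86 / 34.34 = 1.2772 = 127.72%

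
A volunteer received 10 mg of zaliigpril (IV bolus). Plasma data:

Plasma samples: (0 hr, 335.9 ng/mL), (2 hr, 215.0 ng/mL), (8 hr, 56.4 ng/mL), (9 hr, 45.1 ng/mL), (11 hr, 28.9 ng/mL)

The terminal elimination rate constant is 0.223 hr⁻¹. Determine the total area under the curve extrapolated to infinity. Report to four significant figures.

Trapezoidal AUC_0→11:
  [0→2]: (335.9+215.0)/2 × 2 = 550.9
  [2→8]: (215.0+56.4)/2 × 6 = 814.2
  [8→9]: (56.4+45.1)/2 × 1 = 50.75
  [9→11]: (45.1+28.9)/2 × 2 = 74.0
  Sum = 1489.85 ng/mL·hr
Extrapolated tail: C_last / k_e = 28.9 / 0.223 = 129.596
AUC_0→∞ = 1489.85 + 129.596 = 1619.446 ng/mL·hr

AUC = 1619 ng/mL·hr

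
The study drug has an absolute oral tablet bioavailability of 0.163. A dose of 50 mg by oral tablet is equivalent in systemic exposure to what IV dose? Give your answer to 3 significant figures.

D_iv = 8.15 mg

Systemic exposure from an extravascular dose = F × D_ev, so the equivalent IV dose is F × D_ev.
D_iv = F × D_ev = 0.163 × 50 = 8.15 mg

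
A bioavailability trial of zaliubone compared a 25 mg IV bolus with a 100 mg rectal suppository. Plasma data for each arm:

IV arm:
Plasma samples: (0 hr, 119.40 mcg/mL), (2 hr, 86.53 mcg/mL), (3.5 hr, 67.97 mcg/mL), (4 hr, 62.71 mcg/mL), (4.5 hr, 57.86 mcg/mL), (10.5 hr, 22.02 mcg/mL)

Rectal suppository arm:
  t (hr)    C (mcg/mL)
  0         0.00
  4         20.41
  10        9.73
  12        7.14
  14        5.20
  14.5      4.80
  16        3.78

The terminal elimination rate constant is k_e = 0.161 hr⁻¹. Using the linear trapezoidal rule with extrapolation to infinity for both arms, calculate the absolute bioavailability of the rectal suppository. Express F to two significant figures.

F = 0.063

Trapezoidal AUC_0→10.5 (IV):
  [0→2]: (119.40+86.53)/2 × 2 = 205.93
  [2→3.5]: (86.53+67.97)/2 × 1.5 = 115.875
  [3.5→4]: (67.97+62.71)/2 × 0.5 = 32.67
  [4→4.5]: (62.71+57.86)/2 × 0.5 = 30.1425
  [4.5→10.5]: (57.86+22.02)/2 × 6 = 239.64
  Sum = 624.2575 mcg/mL·hr
IV tail: 22.02/0.161 = 136.770; AUC_iv,0→∞ = 624.2575 + 136.770 = 761.0275 mcg/mL·hr
Trapezoidal AUC_0→16 (rectal suppository):
  [0→4]: (0.00+20.41)/2 × 4 = 40.82
  [4→10]: (20.41+9.73)/2 × 6 = 90.42
  [10→12]: (9.73+7.14)/2 × 2 = 16.87
  [12→14]: (7.14+5.20)/2 × 2 = 12.34
  [14→14.5]: (5.20+4.80)/2 × 0.5 = 2.5
  [14.5→16]: (4.80+3.78)/2 × 1.5 = 6.435
  Sum = 169.385 mcg/mL·hr
rectal suppository tail: 3.78/0.161 = 23.478; AUC_ev,0→∞ = 169.385 + 23.478 = 192.863 mcg/mL·hr
F = (AUC_ev/D_ev)/(AUC_iv/D_iv) = (192.863/100)/(761.0275/25) = 1.92863/30.4411 = 0.0634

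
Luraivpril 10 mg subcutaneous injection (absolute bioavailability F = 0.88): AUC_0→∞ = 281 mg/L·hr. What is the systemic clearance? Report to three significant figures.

CL = 0.0313 L/hr

CL = F × Dose / AUC_0→∞
   = 0.88 × 10 / 281 = 0.0313167 L/hr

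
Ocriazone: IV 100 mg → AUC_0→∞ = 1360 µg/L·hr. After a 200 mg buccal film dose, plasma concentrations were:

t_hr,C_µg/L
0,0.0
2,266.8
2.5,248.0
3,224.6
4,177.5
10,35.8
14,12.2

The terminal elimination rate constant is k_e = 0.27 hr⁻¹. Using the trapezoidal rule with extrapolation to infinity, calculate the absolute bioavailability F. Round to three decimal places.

F = 0.550

Trapezoidal AUC_0→14 (buccal film):
  [0→2]: (0.0+266.8)/2 × 2 = 266.8
  [2→2.5]: (266.8+248.0)/2 × 0.5 = 128.7
  [2.5→3]: (248.0+224.6)/2 × 0.5 = 118.15
  [3→4]: (224.6+177.5)/2 × 1 = 201.05
  [4→10]: (177.5+35.8)/2 × 6 = 639.9
  [10→14]: (35.8+12.2)/2 × 4 = 96.0
  Sum = 1450.6 µg/L·hr
Tail: C_last/k_e = 12.2/0.27 = 45.185
AUC_0→∞ (buccal film) = 1450.6 + 45.185 = 1495.785 µg/L·hr
F = (AUC_ev/D_ev)/(AUC_iv/D_iv) = (1495.785/200)/(1360/100) = 7.478925/13.6 = 0.5499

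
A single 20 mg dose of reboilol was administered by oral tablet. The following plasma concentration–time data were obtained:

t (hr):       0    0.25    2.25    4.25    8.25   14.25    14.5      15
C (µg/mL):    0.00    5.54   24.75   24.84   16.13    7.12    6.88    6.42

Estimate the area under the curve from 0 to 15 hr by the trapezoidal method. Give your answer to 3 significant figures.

AUC = 237 µg/mL·hr

Trapezoidal AUC_0→15:
  [0→0.25]: (0.00+5.54)/2 × 0.25 = 0.6925
  [0.25→2.25]: (5.54+24.75)/2 × 2 = 30.29
  [2.25→4.25]: (24.75+24.84)/2 × 2 = 49.59
  [4.25→8.25]: (24.84+16.13)/2 × 4 = 81.94
  [8.25→14.25]: (16.13+7.12)/2 × 6 = 69.75
  [14.25→14.5]: (7.12+6.88)/2 × 0.25 = 1.75
  [14.5→15]: (6.88+6.42)/2 × 0.5 = 3.325
  Sum = 237.3375 µg/mL·hr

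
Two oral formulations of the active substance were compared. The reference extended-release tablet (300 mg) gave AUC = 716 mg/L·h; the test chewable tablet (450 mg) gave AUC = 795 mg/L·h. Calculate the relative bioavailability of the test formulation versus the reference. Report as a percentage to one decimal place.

F_rel = (AUC_test/D_test) / (AUC_ref/D_ref)
      = (795/450) / (716/300)
      = 1.76667 / 2.38667 = 0.7402 = 74.02%

F_rel = 74.0%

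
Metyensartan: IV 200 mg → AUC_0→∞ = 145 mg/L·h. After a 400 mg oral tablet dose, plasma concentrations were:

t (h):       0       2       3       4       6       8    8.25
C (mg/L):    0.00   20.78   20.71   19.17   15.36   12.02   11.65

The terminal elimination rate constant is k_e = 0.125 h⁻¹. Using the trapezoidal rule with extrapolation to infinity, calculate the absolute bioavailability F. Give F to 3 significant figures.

Trapezoidal AUC_0→8.25 (oral tablet):
  [0→2]: (0.00+20.78)/2 × 2 = 20.78
  [2→3]: (20.78+20.71)/2 × 1 = 20.745
  [3→4]: (20.71+19.17)/2 × 1 = 19.94
  [4→6]: (19.17+15.36)/2 × 2 = 34.53
  [6→8]: (15.36+12.02)/2 × 2 = 27.38
  [8→8.25]: (12.02+11.65)/2 × 0.25 = 2.95875
  Sum = 126.33375 mg/L·h
Tail: C_last/k_e = 11.65/0.125 = 93.200
AUC_0→∞ (oral tablet) = 126.33375 + 93.200 = 219.53375 mg/L·h
F = (AUC_ev/D_ev)/(AUC_iv/D_iv) = (219.53375/400)/(145/200) = 0.548834/0.725 = 0.7570

F = 0.757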